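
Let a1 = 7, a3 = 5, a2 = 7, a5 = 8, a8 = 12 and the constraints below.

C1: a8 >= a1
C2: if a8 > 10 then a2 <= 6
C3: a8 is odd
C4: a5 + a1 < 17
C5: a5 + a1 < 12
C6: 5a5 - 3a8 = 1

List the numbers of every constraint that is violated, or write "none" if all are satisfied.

Constraints 2, 3, 5, and 6 do not hold.

C1: a8 = 12, a1 = 7; 12 ≥ 7  OK
C2: a8 = 12 > 10, so we need a2 ≤ 6; but a2 = 7 > 6  FAIL
C3: a8 = 12 is even  FAIL
C4: a5 + a1 = 8 + 7 = 15; 15 < 17  OK
C5: a5 + a1 = 8 + 7 = 15; 15 ≥ 12, bound 12 not met  FAIL
C6: 5a5 - 3a8 = 5(8) - 3(12) = 4, not 1  FAIL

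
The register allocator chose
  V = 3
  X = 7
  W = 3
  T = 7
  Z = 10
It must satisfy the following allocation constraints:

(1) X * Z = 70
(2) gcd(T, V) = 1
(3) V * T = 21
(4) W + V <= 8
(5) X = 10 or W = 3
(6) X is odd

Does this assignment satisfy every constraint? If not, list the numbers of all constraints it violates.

None — every constraint holds.

(1) X * Z = 7 * 10 = 70  true
(2) gcd(7, 3) = 1  true
(3) V * T = 3 * 7 = 21  true
(4) W + V = 3 + 3 = 6; 6 ≤ 8  true
(5) X = 7 ≠ 10, but W = 3 = 3 (second disjunct)  true
(6) X = 7 is odd  true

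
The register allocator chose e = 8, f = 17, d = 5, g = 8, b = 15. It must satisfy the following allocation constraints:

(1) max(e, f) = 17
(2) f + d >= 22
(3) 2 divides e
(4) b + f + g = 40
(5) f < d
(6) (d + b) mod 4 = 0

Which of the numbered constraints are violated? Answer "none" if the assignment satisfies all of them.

(1) max(8, 17) = 17  holds
(2) f + d = 17 + 5 = 22; 22 ≥ 22  holds
(3) 8 / 2 = 4, so 2 divides 8  holds
(4) b + f + g = 15 + 17 + 8 = 40  holds
(5) f = 17, d = 5; 17 ≥ 5 (want <)  fails
(6) d + b = 20; 20 mod 4 = 0  holds

The assignment fails constraint 5.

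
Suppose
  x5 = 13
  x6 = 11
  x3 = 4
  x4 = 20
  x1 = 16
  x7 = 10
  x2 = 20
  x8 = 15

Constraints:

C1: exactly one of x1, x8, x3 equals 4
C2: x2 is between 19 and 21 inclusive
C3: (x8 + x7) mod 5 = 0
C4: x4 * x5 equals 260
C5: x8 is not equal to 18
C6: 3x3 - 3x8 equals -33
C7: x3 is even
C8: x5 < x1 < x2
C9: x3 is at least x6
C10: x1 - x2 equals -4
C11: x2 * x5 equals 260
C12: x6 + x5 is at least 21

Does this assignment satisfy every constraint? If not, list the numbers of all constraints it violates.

The assignment fails constraint 9.

C1: x1=16, x8=15, x3=4; 1 of them equals 4  true
C2: x2 = 20 lies in [19, 21]  true
C3: x8 + x7 = 25; 25 mod 5 = 0  true
C4: x4 * x5 = 20 * 13 = 260  true
C5: x8 = 15, and 15 ≠ 18  true
C6: 3x3 - 3x8 = 3(4) - 3(15) = -33  true
C7: x3 = 4 is even  true
C8: values 13 < 16 < 20  true
C9: x3 = 4, x6 = 11; 4 < 11 (want ≥)  false
C10: x1 - x2 = 16 - 20 = -4  true
C11: x2 * x5 = 20 * 13 = 260  true
C12: x6 + x5 = 11 + 13 = 24; 24 ≥ 21  true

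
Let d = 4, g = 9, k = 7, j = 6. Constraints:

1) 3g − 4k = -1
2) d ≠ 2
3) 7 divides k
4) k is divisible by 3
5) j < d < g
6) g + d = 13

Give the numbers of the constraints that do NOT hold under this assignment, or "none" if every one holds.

Constraints 4 and 5 do not hold.

1) 3g − 4k = 3(9) − 4(7) = -1 — satisfied.
2) d = 4, and 4 ≠ 2 — satisfied.
3) 7 / 7 = 1, so 7 divides 7 — satisfied.
4) 7 = 3×2 + 1, so 3 does not divide 7 — violated.
5) values 6, 4, 9; j = 6 is not < d = 4 — violated.
6) g + d = 9 + 4 = 13 — satisfied.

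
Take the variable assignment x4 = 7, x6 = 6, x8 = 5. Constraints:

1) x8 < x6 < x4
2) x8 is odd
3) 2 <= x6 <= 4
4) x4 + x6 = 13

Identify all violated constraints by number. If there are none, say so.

No — constraint 3 is not satisfied.

1) values 5 < 6 < 7  yes
2) x8 = 5 is odd  yes
3) x6 = 6 is outside [2, 4]  no
4) x4 + x6 = 7 + 6 = 13  yes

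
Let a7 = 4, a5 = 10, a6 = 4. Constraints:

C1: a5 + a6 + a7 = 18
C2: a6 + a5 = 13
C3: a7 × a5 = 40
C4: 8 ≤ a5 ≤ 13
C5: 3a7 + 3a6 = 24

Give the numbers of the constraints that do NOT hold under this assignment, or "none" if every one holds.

C1: a5 + a6 + a7 = 10 + 4 + 4 = 18 — holds.
C2: a6 + a5 = 4 + 10 = 14, not 13 — fails.
C3: a7 × a5 = 4 × 10 = 40 — holds.
C4: a5 = 10 lies in [8, 13] — holds.
C5: 3a7 + 3a6 = 3(4) + 3(4) = 24 — holds.

Constraint 2 does not hold.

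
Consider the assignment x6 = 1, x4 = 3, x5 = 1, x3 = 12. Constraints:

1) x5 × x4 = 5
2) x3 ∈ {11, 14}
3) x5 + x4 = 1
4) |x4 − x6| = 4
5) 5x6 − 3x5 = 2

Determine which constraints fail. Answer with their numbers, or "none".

Constraints 1, 2, 3, and 4 are violated.

1) x5 × x4 = 1 × 3 = 3, not 5 — violated.
2) x3 = 12 is not in {11, 14} — violated.
3) x5 + x4 = 1 + 3 = 4, not 1 — violated.
4) |3 − 1| = 2, not 4 — violated.
5) 5x6 − 3x5 = 5(1) − 3(1) = 2 — OK.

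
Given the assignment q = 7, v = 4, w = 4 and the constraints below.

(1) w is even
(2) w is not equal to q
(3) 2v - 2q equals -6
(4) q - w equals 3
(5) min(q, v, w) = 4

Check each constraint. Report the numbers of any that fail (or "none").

(1) w = 4 is even  yes
(2) w = 4, q = 7; distinct  yes
(3) 2v - 2q = 2(4) - 2(7) = -6  yes
(4) q - w = 7 - 4 = 3  yes
(5) min(7, 4, 4) = 4  yes

All constraints are satisfied.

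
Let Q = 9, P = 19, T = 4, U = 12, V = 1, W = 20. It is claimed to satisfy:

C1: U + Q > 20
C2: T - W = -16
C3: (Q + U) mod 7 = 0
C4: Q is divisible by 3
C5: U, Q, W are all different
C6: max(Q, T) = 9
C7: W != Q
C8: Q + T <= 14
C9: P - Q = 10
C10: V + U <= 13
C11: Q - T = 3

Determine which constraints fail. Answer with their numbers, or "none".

C1: U + Q = 12 + 9 = 21; 21 > 20  ✔
C2: T - W = 4 - 20 = -16  ✔
C3: Q + U = 21; 21 mod 7 = 0  ✔
C4: 9 / 3 = 3, so 3 divides 9  ✔
C5: values 12, 9, 20 are pairwise distinct  ✔
C6: max(9, 4) = 9  ✔
C7: W = 20, Q = 9; distinct  ✔
C8: Q + T = 9 + 4 = 13; 13 ≤ 14  ✔
C9: P - Q = 19 - 9 = 10  ✔
C10: V + U = 1 + 12 = 13; 13 ≤ 13  ✔
C11: Q - T = 9 - 4 = 5, not 3  ✘

Constraint 11 does not hold.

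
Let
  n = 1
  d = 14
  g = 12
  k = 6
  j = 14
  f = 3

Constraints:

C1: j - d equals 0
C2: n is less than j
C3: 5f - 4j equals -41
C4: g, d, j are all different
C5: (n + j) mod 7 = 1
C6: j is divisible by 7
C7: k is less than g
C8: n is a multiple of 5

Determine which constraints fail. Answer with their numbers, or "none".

Constraints 4, 8 are violated.

C1: j - d = 14 - 14 = 0 — OK.
C2: n = 1, j = 14; 1 < 14 — OK.
C3: 5f - 4j = 5(3) - 4(14) = -41 — OK.
C4: d = j = 14, not all different — violated.
C5: n + j = 15; 15 mod 7 = 1 — OK.
C6: 14 / 7 = 2, so 7 divides 14 — OK.
C7: k = 6, g = 12; 6 < 12 — OK.
C8: 1 = 5*0 + 1, so 5 does not divide 1 — violated.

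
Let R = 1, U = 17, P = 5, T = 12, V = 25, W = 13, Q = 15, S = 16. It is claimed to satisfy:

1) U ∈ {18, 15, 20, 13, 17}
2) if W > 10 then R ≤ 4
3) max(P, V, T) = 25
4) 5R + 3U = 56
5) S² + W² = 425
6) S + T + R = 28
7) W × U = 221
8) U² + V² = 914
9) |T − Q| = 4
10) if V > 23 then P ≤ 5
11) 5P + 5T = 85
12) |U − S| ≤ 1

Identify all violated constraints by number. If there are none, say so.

1) U = 17 is in {18, 15, 20, 13, 17} — holds.
2) W = 13 > 10, so we need R ≤ 4; R = 1 ≤ 4 — holds.
3) max(5, 25, 12) = 25 — holds.
4) 5R + 3U = 5(1) + 3(17) = 56 — holds.
5) S² + W² = 16² + 13² = 256 + 169 = 425 — holds.
6) S + T + R = 16 + 12 + 1 = 29, not 28 — fails.
7) W × U = 13 × 17 = 221 — holds.
8) U² + V² = 17² + 25² = 289 + 625 = 914 — holds.
9) |12 − 15| = 3, not 4 — fails.
10) V = 25 > 23, so we need P ≤ 5; P = 5 ≤ 5 — holds.
11) 5P + 5T = 5(5) + 5(12) = 85 — holds.
12) |17 − 16| = 1; 1 ≤ 1 — holds.

Constraints 6 and 9 are violated.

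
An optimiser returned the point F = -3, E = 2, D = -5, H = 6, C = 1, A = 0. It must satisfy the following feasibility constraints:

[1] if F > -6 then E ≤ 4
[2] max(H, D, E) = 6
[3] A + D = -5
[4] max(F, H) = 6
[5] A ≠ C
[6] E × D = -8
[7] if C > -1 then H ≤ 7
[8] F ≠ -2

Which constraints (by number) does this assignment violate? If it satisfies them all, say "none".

Constraint 6 is violated.

[1] F = -3 > -6, so we need E ≤ 4; E = 2 ≤ 4 — satisfied.
[2] max(6, -5, 2) = 6 — satisfied.
[3] A + D = 0 + (-5) = -5 — satisfied.
[4] max(-3, 6) = 6 — satisfied.
[5] A = 0, C = 1; distinct — satisfied.
[6] E × D = 2 × (-5) = -10, not -8 — violated.
[7] C = 1 > -1, so we need H ≤ 7; H = 6 ≤ 7 — satisfied.
[8] F = -3, and -3 ≠ -2 — satisfied.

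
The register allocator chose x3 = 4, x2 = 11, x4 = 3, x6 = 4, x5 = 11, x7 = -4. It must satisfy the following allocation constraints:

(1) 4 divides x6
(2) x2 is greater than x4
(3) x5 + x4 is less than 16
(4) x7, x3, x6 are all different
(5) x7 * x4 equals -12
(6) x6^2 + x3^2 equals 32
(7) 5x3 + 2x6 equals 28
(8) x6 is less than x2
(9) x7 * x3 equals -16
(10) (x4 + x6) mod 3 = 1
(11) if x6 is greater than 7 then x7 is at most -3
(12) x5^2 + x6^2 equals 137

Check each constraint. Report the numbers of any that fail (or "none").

(1) 4 / 4 = 1, so 4 divides 4  true
(2) x2 = 11, x4 = 3; 11 > 3  true
(3) x5 + x4 = 11 + 3 = 14; 14 < 16  true
(4) x3 = x6 = 4, not all different  false
(5) x7 * x4 = -4 * 3 = -12  true
(6) x6^2 + x3^2 = 4^2 + 4^2 = 16 + 16 = 32  true
(7) 5x3 + 2x6 = 5(4) + 2(4) = 28  true
(8) x6 = 4, x2 = 11; 4 < 11  true
(9) x7 * x3 = -4 * 4 = -16  true
(10) x4 + x6 = 7; 7 mod 3 = 1  true
(11) x6 = 4, not > 7; antecedent false, conditional vacuously true  true
(12) x5^2 + x6^2 = 11^2 + 4^2 = 121 + 16 = 137  true

The assignment fails constraint 4.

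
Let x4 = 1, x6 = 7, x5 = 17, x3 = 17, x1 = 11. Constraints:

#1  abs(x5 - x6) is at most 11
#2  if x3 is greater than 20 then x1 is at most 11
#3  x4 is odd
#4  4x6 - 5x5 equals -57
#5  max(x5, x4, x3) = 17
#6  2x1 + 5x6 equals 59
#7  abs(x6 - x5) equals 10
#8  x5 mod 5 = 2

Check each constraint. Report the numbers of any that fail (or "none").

Violated: 6.

#1 abs(17 - 7) = 10; 10 ≤ 11  holds
#2 x3 = 17, not > 20; antecedent false, conditional vacuously true  holds
#3 x4 = 1 is odd  holds
#4 4x6 - 5x5 = 4(7) - 5(17) = -57  holds
#5 max(17, 1, 17) = 17  holds
#6 2x1 + 5x6 = 2(11) + 5(7) = 57, not 59  fails
#7 abs(7 - 17) = 10  holds
#8 17 mod 5 = 2  holds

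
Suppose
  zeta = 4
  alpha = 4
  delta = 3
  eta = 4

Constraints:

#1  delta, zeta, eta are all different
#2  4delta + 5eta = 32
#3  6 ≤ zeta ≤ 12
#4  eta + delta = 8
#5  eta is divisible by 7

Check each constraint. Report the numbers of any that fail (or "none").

#1 zeta = eta = 4, not all different — fails.
#2 4delta + 5eta = 4(3) + 5(4) = 32 — holds.
#3 zeta = 4 is outside [6, 12] — fails.
#4 eta + delta = 4 + 3 = 7, not 8 — fails.
#5 4 = 7×0 + 4, so 7 does not divide 4 — fails.

The assignment fails constraints 1, 3, 4, and 5.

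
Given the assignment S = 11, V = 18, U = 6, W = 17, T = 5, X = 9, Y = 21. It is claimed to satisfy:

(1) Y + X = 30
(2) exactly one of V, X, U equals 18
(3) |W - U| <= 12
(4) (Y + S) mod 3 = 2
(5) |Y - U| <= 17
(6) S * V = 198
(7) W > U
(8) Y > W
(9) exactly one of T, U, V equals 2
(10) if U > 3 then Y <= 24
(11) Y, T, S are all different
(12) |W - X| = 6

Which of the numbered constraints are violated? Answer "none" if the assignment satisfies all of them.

(1) Y + X = 21 + 9 = 30  ✔
(2) V=18, X=9, U=6; 1 of them equals 18  ✔
(3) |17 - 6| = 11; 11 ≤ 12  ✔
(4) Y + S = 32; 32 mod 3 = 2  ✔
(5) |21 - 6| = 15; 15 ≤ 17  ✔
(6) S * V = 11 * 18 = 198  ✔
(7) W = 17, U = 6; 17 > 6  ✔
(8) Y = 21, W = 17; 21 > 17  ✔
(9) T=5, U=6, V=18; 0 of them equal 2, not exactly one  ✘
(10) U = 6 > 3, so we need Y ≤ 24; Y = 21 ≤ 24  ✔
(11) values 21, 5, 11 are pairwise distinct  ✔
(12) |17 - 9| = 8, not 6  ✘

The assignment fails constraints 9 and 12.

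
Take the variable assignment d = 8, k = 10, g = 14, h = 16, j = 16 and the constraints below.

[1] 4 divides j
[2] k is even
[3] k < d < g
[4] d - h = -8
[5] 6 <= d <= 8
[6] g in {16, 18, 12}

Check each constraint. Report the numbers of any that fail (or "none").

[1] 16 / 4 = 4, so 4 divides 16 — holds.
[2] k = 10 is even — holds.
[3] values 10, 8, 14; k = 10 is not < d = 8 — does not hold.
[4] d - h = 8 - 16 = -8 — holds.
[5] d = 8 lies in [6, 8] — holds.
[6] g = 14 is not in {16, 18, 12} — does not hold.

Constraints 3 and 6 are violated.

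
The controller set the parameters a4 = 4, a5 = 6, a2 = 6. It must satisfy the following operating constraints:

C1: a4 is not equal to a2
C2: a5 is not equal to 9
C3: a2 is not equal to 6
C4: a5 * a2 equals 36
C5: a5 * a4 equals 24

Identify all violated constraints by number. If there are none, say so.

Violated: 3.

C1: a4 = 4, a2 = 6; distinct  OK
C2: a5 = 6, and 6 ≠ 9  OK
C3: a2 = 6, but 6 is required to differ  FAIL
C4: a5 * a2 = 6 * 6 = 36  OK
C5: a5 * a4 = 6 * 4 = 24  OK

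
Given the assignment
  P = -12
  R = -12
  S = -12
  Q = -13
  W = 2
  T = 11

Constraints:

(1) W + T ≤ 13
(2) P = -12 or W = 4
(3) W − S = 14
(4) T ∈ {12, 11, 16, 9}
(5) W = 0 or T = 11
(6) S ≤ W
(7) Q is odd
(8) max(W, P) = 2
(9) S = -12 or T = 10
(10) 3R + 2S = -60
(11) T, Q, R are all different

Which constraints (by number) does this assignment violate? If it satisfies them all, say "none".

(1) W + T = 2 + 11 = 13; 13 ≤ 13 — holds.
(2) P = -12 = -12 (first disjunct) — holds.
(3) W − S = 2 − (-12) = 14 — holds.
(4) T = 11 is in {12, 11, 16, 9} — holds.
(5) W = 2 ≠ 0, but T = 11 = 11 (second disjunct) — holds.
(6) S = -12, W = 2; -12 ≤ 2 — holds.
(7) Q = -13 is odd — holds.
(8) max(2, -12) = 2 — holds.
(9) S = -12 = -12 (first disjunct) — holds.
(10) 3R + 2S = 3(-12) + 2(-12) = -60 — holds.
(11) values 11, -13, -12 are pairwise distinct — holds.

Yes — all constraints hold.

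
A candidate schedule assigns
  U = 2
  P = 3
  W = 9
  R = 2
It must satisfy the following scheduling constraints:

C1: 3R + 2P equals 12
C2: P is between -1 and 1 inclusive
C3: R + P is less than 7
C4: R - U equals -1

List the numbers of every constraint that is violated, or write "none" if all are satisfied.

C1: 3R + 2P = 3(2) + 2(3) = 12 — holds.
C2: P = 3 is outside [-1, 1] — fails.
C3: R + P = 2 + 3 = 5; 5 < 7 — holds.
C4: R - U = 2 - 2 = 0, not -1 — fails.

No — constraints 2, 4 are not satisfied.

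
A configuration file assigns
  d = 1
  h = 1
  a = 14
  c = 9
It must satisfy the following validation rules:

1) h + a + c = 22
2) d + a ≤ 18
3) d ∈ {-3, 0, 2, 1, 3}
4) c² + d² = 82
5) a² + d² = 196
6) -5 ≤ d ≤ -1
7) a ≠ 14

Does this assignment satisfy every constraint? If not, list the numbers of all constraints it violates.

1) h + a + c = 1 + 14 + 9 = 24, not 22 — violated.
2) d + a = 1 + 14 = 15; 15 ≤ 18 — satisfied.
3) d = 1 is in {-3, 0, 2, 1, 3} — satisfied.
4) c² + d² = 9² + 1² = 81 + 1 = 82 — satisfied.
5) a² + d² = 14² + 1² = 196 + 1 = 197, not 196 — violated.
6) d = 1 is outside [-5, -1] — violated.
7) a = 14, but 14 is required to differ — violated.

Constraints 1, 5, 6, and 7 are violated.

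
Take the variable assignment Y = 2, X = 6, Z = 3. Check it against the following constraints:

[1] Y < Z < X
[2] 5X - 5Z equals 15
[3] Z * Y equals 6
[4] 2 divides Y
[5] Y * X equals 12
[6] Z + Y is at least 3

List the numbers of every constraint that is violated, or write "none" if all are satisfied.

No violations.

[1] values 2 < 3 < 6  ✓
[2] 5X - 5Z = 5(6) - 5(3) = 15  ✓
[3] Z * Y = 3 * 2 = 6  ✓
[4] 2 / 2 = 1, so 2 divides 2  ✓
[5] Y * X = 2 * 6 = 12  ✓
[6] Z + Y = 3 + 2 = 5; 5 ≥ 3  ✓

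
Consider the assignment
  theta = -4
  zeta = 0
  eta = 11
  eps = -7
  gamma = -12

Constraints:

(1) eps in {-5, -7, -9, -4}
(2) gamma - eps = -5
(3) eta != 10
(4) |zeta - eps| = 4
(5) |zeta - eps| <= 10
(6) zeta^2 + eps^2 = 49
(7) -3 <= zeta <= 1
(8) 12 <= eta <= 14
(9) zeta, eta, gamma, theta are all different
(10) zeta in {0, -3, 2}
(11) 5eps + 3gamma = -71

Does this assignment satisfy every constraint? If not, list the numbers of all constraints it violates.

(1) eps = -7 is in {-5, -7, -9, -4} — holds.
(2) gamma - eps = -12 - (-7) = -5 — holds.
(3) eta = 11, and 11 ≠ 10 — holds.
(4) |0 - (-7)| = 7, not 4 — does not hold.
(5) |0 - (-7)| = 7; 7 ≤ 10 — holds.
(6) zeta^2 + eps^2 = 0^2 + (-7)^2 = 0 + 49 = 49 — holds.
(7) zeta = 0 lies in [-3, 1] — holds.
(8) eta = 11 is outside [12, 14] — does not hold.
(9) values 0, 11, -12, -4 are pairwise distinct — holds.
(10) zeta = 0 is in {0, -3, 2} — holds.
(11) 5eps + 3gamma = 5(-7) + 3(-12) = -71 — holds.

Constraints 4 and 8 are violated.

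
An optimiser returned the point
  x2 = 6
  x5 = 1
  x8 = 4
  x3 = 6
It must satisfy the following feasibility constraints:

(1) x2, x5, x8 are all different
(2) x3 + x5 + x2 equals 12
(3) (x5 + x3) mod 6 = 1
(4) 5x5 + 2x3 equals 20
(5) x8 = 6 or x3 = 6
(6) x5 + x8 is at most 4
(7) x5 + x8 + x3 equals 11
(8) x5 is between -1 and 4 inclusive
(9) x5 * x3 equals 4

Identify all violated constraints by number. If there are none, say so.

(1) values 6, 1, 4 are pairwise distinct  true
(2) x3 + x5 + x2 = 6 + 1 + 6 = 13, not 12  false
(3) x5 + x3 = 7; 7 mod 6 = 1  true
(4) 5x5 + 2x3 = 5(1) + 2(6) = 17, not 20  false
(5) x8 = 4 ≠ 6, but x3 = 6 = 6 (second disjunct)  true
(6) x5 + x8 = 1 + 4 = 5; 5 > 4, bound 4 not met  false
(7) x5 + x8 + x3 = 1 + 4 + 6 = 11  true
(8) x5 = 1 lies in [-1, 4]  true
(9) x5 * x3 = 1 * 6 = 6, not 4  false

The assignment fails constraints 2, 4, 6, and 9.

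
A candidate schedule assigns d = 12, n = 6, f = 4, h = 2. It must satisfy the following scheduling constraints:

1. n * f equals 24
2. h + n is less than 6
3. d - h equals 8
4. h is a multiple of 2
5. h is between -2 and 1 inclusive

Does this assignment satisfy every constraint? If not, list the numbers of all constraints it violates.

1. n * f = 6 * 4 = 24 — holds.
2. h + n = 2 + 6 = 8; 8 ≥ 6, bound 6 not met — does not hold.
3. d - h = 12 - 2 = 10, not 8 — does not hold.
4. 2 / 2 = 1, so 2 divides 2 — holds.
5. h = 2 is outside [-2, 1] — does not hold.

Constraints 2, 3, and 5 do not hold.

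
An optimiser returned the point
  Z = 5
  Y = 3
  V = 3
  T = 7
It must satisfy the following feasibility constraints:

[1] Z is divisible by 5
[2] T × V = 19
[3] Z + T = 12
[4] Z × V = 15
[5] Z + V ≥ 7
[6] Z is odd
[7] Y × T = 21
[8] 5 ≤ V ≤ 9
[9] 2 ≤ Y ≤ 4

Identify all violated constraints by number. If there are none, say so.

The assignment fails constraints 2 and 8.

[1] 5 / 5 = 1, so 5 divides 5 — OK.
[2] T × V = 7 × 3 = 21, not 19 — violated.
[3] Z + T = 5 + 7 = 12 — OK.
[4] Z × V = 5 × 3 = 15 — OK.
[5] Z + V = 5 + 3 = 8; 8 ≥ 7 — OK.
[6] Z = 5 is odd — OK.
[7] Y × T = 3 × 7 = 21 — OK.
[8] V = 3 is outside [5, 9] — violated.
[9] Y = 3 lies in [2, 4] — OK.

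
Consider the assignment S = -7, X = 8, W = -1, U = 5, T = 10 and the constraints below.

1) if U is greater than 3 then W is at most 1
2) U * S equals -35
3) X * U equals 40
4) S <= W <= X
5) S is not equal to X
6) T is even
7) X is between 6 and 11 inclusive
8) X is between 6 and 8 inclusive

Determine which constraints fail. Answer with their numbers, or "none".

1) U = 5 > 3, so we need W ≤ 1; W = -1 ≤ 1 — holds.
2) U * S = 5 * (-7) = -35 — holds.
3) X * U = 8 * 5 = 40 — holds.
4) values -7 <= -1 <= 8 — holds.
5) S = -7, X = 8; distinct — holds.
6) T = 10 is even — holds.
7) X = 8 lies in [6, 11] — holds.
8) X = 8 lies in [6, 8] — holds.

The assignment satisfies every constraint.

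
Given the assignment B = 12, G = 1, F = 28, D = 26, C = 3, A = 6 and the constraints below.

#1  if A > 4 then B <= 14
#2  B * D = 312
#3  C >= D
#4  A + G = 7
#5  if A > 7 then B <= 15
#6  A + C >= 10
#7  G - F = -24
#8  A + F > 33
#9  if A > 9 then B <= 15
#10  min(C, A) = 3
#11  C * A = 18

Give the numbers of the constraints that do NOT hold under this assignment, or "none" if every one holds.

#1 A = 6 > 4, so we need B ≤ 14; B = 12 ≤ 14  ✓
#2 B * D = 12 * 26 = 312  ✓
#3 C = 3, D = 26; 3 < 26 (want ≥)  ✗
#4 A + G = 6 + 1 = 7  ✓
#5 A = 6, not > 7; antecedent false, conditional vacuously true  ✓
#6 A + C = 6 + 3 = 9; 9 < 10, bound 10 not met  ✗
#7 G - F = 1 - 28 = -27, not -24  ✗
#8 A + F = 6 + 28 = 34; 34 > 33  ✓
#9 A = 6, not > 9; antecedent false, conditional vacuously true  ✓
#10 min(3, 6) = 3  ✓
#11 C * A = 3 * 6 = 18  ✓

Constraints 3, 6, and 7 do not hold.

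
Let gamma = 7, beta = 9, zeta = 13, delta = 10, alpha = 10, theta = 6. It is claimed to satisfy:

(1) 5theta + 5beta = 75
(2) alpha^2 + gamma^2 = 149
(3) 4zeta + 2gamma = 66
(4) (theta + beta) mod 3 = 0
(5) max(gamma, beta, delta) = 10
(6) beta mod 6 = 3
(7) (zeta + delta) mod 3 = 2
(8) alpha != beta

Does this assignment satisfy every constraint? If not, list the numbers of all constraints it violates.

(1) 5theta + 5beta = 5(6) + 5(9) = 75 — holds.
(2) alpha^2 + gamma^2 = 10^2 + 7^2 = 100 + 49 = 149 — holds.
(3) 4zeta + 2gamma = 4(13) + 2(7) = 66 — holds.
(4) theta + beta = 15; 15 mod 3 = 0 — holds.
(5) max(7, 9, 10) = 10 — holds.
(6) 9 mod 6 = 3 — holds.
(7) zeta + delta = 23; 23 mod 3 = 2 — holds.
(8) alpha = 10, beta = 9; distinct — holds.

All constraints are satisfied.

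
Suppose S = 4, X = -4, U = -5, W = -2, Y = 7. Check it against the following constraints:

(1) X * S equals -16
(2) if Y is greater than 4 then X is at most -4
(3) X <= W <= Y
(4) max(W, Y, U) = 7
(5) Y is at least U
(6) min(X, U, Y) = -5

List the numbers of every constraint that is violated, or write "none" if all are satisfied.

(1) X * S = -4 * 4 = -16  holds
(2) Y = 7 > 4, so we need X ≤ -4; X = -4 ≤ -4  holds
(3) values -4 <= -2 <= 7  holds
(4) max(-2, 7, -5) = 7  holds
(5) Y = 7, U = -5; 7 ≥ -5  holds
(6) min(-4, -5, 7) = -5  holds

Yes — all constraints hold.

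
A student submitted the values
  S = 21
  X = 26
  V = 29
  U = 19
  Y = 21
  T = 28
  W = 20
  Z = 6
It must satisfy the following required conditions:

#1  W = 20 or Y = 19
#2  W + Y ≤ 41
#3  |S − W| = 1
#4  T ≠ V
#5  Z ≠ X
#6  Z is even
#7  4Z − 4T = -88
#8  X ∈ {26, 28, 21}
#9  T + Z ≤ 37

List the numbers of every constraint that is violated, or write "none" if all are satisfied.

Yes — all constraints hold.

#1 W = 20 = 20 (first disjunct)  ✓
#2 W + Y = 20 + 21 = 41; 41 ≤ 41  ✓
#3 |21 − 20| = 1  ✓
#4 T = 28, V = 29; distinct  ✓
#5 Z = 6, X = 26; distinct  ✓
#6 Z = 6 is even  ✓
#7 4Z − 4T = 4(6) − 4(28) = -88  ✓
#8 X = 26 is in {26, 28, 21}  ✓
#9 T + Z = 28 + 6 = 34; 34 ≤ 37  ✓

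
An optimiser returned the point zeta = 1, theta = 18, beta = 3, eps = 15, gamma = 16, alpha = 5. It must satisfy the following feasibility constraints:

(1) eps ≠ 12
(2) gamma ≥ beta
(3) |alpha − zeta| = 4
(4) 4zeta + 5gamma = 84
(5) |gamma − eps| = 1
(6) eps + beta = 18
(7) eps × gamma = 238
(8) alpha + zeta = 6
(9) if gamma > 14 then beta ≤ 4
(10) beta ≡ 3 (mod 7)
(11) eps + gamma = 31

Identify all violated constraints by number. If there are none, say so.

No — constraint 7 is not satisfied.

(1) eps = 15, and 15 ≠ 12 — OK.
(2) gamma = 16, beta = 3; 16 ≥ 3 — OK.
(3) |5 − 1| = 4 — OK.
(4) 4zeta + 5gamma = 4(1) + 5(16) = 84 — OK.
(5) |16 − 15| = 1 — OK.
(6) eps + beta = 15 + 3 = 18 — OK.
(7) eps × gamma = 15 × 16 = 240, not 238 — violated.
(8) alpha + zeta = 5 + 1 = 6 — OK.
(9) gamma = 16 > 14, so we need beta ≤ 4; beta = 3 ≤ 4 — OK.
(10) 3 mod 7 = 3 — OK.
(11) eps + gamma = 15 + 16 = 31 — OK.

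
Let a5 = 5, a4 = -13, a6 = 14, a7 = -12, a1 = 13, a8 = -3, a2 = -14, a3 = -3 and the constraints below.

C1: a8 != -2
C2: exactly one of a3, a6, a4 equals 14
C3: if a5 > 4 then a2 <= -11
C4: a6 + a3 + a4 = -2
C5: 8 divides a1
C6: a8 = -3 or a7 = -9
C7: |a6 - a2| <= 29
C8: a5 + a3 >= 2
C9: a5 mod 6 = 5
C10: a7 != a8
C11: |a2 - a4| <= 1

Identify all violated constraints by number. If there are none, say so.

C1: a8 = -3, and -3 ≠ -2  holds
C2: a3=-3, a6=14, a4=-13; 1 of them equals 14  holds
C3: a5 = 5 > 4, so we need a2 ≤ -11; a2 = -14 ≤ -11  holds
C4: a6 + a3 + a4 = 14 + (-3) + (-13) = -2  holds
C5: 13 = 8*1 + 5, so 8 does not divide 13  fails
C6: a8 = -3 = -3 (first disjunct)  holds
C7: |14 - (-14)| = 28; 28 ≤ 29  holds
C8: a5 + a3 = 5 + (-3) = 2; 2 ≥ 2  holds
C9: 5 mod 6 = 5  holds
C10: a7 = -12, a8 = -3; distinct  holds
C11: |-14 - (-13)| = 1; 1 ≤ 1  holds

Constraint 5 does not hold.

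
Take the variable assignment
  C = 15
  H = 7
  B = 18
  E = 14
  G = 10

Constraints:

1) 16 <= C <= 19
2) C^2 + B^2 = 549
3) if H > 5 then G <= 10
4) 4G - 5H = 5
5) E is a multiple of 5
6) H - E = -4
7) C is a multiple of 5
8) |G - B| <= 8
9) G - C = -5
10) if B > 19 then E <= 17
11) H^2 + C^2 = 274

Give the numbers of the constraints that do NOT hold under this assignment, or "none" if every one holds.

The assignment fails constraints 1, 5, 6.

1) C = 15 is outside [16, 19]  ✗
2) C^2 + B^2 = 15^2 + 18^2 = 225 + 324 = 549  ✓
3) H = 7 > 5, so we need G ≤ 10; G = 10 ≤ 10  ✓
4) 4G - 5H = 4(10) - 5(7) = 5  ✓
5) 14 = 5*2 + 4, so 5 does not divide 14  ✗
6) H - E = 7 - 14 = -7, not -4  ✗
7) 15 / 5 = 3, so 5 divides 15  ✓
8) |10 - 18| = 8; 8 ≤ 8  ✓
9) G - C = 10 - 15 = -5  ✓
10) B = 18, not > 19; antecedent false, conditional vacuously true  ✓
11) H^2 + C^2 = 7^2 + 15^2 = 49 + 225 = 274  ✓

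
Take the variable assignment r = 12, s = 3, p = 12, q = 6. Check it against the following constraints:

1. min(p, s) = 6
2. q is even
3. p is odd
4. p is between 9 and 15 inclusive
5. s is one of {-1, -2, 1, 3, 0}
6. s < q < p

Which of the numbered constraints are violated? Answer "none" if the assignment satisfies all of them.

The assignment fails constraints 1 and 3.

1. min(12, 3) = 3, not 6  no
2. q = 6 is even  yes
3. p = 12 is even  no
4. p = 12 lies in [9, 15]  yes
5. s = 3 is in {-1, -2, 1, 3, 0}  yes
6. values 3 < 6 < 12  yes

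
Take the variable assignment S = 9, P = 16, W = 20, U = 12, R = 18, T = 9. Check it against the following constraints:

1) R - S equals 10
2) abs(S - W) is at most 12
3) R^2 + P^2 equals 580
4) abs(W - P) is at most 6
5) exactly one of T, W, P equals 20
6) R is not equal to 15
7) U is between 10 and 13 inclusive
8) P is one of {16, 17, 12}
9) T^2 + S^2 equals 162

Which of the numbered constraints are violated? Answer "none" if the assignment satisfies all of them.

1) R - S = 18 - 9 = 9, not 10  fails
2) abs(9 - 20) = 11; 11 ≤ 12  holds
3) R^2 + P^2 = 18^2 + 16^2 = 324 + 256 = 580  holds
4) abs(20 - 16) = 4; 4 ≤ 6  holds
5) T=9, W=20, P=16; 1 of them equals 20  holds
6) R = 18, and 18 ≠ 15  holds
7) U = 12 lies in [10, 13]  holds
8) P = 16 is in {16, 17, 12}  holds
9) T^2 + S^2 = 9^2 + 9^2 = 81 + 81 = 162  holds

No — constraint 1 is not satisfied.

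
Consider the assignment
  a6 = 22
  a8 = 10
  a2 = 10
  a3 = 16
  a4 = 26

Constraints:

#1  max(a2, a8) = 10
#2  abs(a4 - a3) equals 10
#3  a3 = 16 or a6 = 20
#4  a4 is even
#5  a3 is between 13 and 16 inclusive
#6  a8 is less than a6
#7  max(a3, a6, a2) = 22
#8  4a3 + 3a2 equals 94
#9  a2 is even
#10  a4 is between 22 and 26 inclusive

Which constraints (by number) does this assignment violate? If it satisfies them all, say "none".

None — every constraint holds.

#1 max(10, 10) = 10 — holds.
#2 abs(26 - 16) = 10 — holds.
#3 a3 = 16 = 16 (first disjunct) — holds.
#4 a4 = 26 is even — holds.
#5 a3 = 16 lies in [13, 16] — holds.
#6 a8 = 10, a6 = 22; 10 < 22 — holds.
#7 max(16, 22, 10) = 22 — holds.
#8 4a3 + 3a2 = 4(16) + 3(10) = 94 — holds.
#9 a2 = 10 is even — holds.
#10 a4 = 26 lies in [22, 26] — holds.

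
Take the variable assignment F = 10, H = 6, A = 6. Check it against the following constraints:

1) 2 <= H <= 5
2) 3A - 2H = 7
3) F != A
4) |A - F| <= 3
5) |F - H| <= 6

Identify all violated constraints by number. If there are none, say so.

1) H = 6 is outside [2, 5] — violated.
2) 3A - 2H = 3(6) - 2(6) = 6, not 7 — violated.
3) F = 10, A = 6; distinct — satisfied.
4) |6 - 10| = 4; 4 > 3, exceeds bound 3 — violated.
5) |10 - 6| = 4; 4 ≤ 6 — satisfied.

Violated: 1, 2, and 4.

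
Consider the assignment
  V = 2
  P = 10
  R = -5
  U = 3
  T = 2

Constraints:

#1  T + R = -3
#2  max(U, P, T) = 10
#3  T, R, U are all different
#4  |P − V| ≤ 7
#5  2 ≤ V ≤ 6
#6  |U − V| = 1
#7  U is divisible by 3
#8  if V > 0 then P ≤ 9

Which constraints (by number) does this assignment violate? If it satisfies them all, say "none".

No — constraints 4 and 8 are not satisfied.

#1 T + R = 2 + (-5) = -3 — holds.
#2 max(3, 10, 2) = 10 — holds.
#3 values 2, -5, 3 are pairwise distinct — holds.
#4 |10 − 2| = 8; 8 > 7, exceeds bound 7 — fails.
#5 V = 2 lies in [2, 6] — holds.
#6 |3 − 2| = 1 — holds.
#7 3 / 3 = 1, so 3 divides 3 — holds.
#8 V = 2 > 0, so we need P ≤ 9; but P = 10 > 9 — fails.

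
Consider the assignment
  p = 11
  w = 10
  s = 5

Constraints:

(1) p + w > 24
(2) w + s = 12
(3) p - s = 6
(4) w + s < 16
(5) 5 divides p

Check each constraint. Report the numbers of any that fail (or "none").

The assignment fails constraints 1, 2, 5.

(1) p + w = 11 + 10 = 21; 21 ≤ 24, bound 24 not met — fails.
(2) w + s = 10 + 5 = 15, not 12 — fails.
(3) p - s = 11 - 5 = 6 — holds.
(4) w + s = 10 + 5 = 15; 15 < 16 — holds.
(5) 11 = 5*2 + 1, so 5 does not divide 11 — fails.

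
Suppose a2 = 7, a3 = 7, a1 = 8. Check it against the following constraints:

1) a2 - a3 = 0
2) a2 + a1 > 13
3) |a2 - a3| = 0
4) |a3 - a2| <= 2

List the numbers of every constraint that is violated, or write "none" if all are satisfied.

1) a2 - a3 = 7 - 7 = 0  yes
2) a2 + a1 = 7 + 8 = 15; 15 > 13  yes
3) |7 - 7| = 0  yes
4) |7 - 7| = 0; 0 ≤ 2  yes

No violations.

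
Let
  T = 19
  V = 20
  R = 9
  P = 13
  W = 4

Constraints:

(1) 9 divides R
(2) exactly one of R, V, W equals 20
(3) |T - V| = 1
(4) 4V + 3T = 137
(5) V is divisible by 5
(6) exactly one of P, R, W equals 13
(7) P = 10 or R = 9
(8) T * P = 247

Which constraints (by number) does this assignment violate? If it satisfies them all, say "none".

(1) 9 / 9 = 1, so 9 divides 9 — holds.
(2) R=9, V=20, W=4; 1 of them equals 20 — holds.
(3) |19 - 20| = 1 — holds.
(4) 4V + 3T = 4(20) + 3(19) = 137 — holds.
(5) 20 / 5 = 4, so 5 divides 20 — holds.
(6) P=13, R=9, W=4; 1 of them equals 13 — holds.
(7) P = 13 ≠ 10, but R = 9 = 9 (second disjunct) — holds.
(8) T * P = 19 * 13 = 247 — holds.

None — every constraint holds.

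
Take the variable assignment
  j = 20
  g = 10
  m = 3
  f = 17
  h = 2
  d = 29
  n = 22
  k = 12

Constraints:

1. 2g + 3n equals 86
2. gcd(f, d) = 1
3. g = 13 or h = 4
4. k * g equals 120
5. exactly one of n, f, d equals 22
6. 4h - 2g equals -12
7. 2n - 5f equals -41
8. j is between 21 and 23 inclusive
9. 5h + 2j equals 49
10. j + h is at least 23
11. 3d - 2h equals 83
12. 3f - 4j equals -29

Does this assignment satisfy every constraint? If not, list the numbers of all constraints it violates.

No — constraints 3, 8, 9, and 10 are not satisfied.

1. 2g + 3n = 2(10) + 3(22) = 86  OK
2. gcd(17, 29) = 1  OK
3. g = 10 ≠ 13 and h = 2 ≠ 4; both disjuncts false  FAIL
4. k * g = 12 * 10 = 120  OK
5. n=22, f=17, d=29; 1 of them equals 22  OK
6. 4h - 2g = 4(2) - 2(10) = -12  OK
7. 2n - 5f = 2(22) - 5(17) = -41  OK
8. j = 20 is outside [21, 23]  FAIL
9. 5h + 2j = 5(2) + 2(20) = 50, not 49  FAIL
10. j + h = 20 + 2 = 22; 22 < 23, bound 23 not met  FAIL
11. 3d - 2h = 3(29) - 2(2) = 83  OK
12. 3f - 4j = 3(17) - 4(20) = -29  OK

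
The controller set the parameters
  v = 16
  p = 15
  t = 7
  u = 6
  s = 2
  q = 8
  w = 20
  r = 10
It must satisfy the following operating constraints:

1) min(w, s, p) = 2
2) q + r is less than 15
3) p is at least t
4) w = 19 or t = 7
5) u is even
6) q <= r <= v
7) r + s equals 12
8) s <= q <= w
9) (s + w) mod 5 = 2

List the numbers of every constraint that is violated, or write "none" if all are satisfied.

1) min(20, 2, 15) = 2  ✓
2) q + r = 8 + 10 = 18; 18 ≥ 15, bound 15 not met  ✗
3) p = 15, t = 7; 15 ≥ 7  ✓
4) w = 20 ≠ 19, but t = 7 = 7 (second disjunct)  ✓
5) u = 6 is even  ✓
6) values 8 <= 10 <= 16  ✓
7) r + s = 10 + 2 = 12  ✓
8) values 2 <= 8 <= 20  ✓
9) s + w = 22; 22 mod 5 = 2  ✓

Constraint 2 does not hold.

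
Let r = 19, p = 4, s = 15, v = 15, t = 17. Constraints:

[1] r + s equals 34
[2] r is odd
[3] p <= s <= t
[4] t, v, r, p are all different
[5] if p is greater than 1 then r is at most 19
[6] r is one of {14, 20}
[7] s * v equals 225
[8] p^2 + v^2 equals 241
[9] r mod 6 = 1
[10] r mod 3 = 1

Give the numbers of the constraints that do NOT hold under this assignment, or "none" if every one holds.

The assignment fails constraint 6.

[1] r + s = 19 + 15 = 34 — OK.
[2] r = 19 is odd — OK.
[3] values 4 <= 15 <= 17 — OK.
[4] values 17, 15, 19, 4 are pairwise distinct — OK.
[5] p = 4 > 1, so we need r ≤ 19; r = 19 ≤ 19 — OK.
[6] r = 19 is not in {14, 20} — violated.
[7] s * v = 15 * 15 = 225 — OK.
[8] p^2 + v^2 = 4^2 + 15^2 = 16 + 225 = 241 — OK.
[9] 19 mod 6 = 1 — OK.
[10] 19 mod 3 = 1 — OK.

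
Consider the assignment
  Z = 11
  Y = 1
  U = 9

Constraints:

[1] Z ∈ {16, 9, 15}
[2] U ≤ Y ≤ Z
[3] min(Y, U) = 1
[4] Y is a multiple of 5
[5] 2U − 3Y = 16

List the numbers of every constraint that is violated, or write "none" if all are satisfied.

No — constraints 1, 2, 4, 5 are not satisfied.

[1] Z = 11 is not in {16, 9, 15}  no
[2] values 9, 1, 11; U = 9 is not ≤ Y = 1  no
[3] min(1, 9) = 1  yes
[4] 1 = 5×0 + 1, so 5 does not divide 1  no
[5] 2U − 3Y = 2(9) − 3(1) = 15, not 16  no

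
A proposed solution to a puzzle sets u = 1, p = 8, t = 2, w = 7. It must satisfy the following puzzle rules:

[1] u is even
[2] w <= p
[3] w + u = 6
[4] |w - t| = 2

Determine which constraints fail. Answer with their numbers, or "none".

[1] u = 1 is odd  no
[2] w = 7, p = 8; 7 ≤ 8  yes
[3] w + u = 7 + 1 = 8, not 6  no
[4] |7 - 2| = 5, not 2  no

The assignment fails constraints 1, 3, and 4.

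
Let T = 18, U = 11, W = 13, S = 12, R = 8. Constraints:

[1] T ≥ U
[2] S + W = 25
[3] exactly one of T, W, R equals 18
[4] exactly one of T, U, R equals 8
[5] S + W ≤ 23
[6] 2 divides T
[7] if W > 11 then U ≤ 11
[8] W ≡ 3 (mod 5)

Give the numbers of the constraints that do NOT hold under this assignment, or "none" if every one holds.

[1] T = 18, U = 11; 18 ≥ 11 — OK.
[2] S + W = 12 + 13 = 25 — OK.
[3] T=18, W=13, R=8; 1 of them equals 18 — OK.
[4] T=18, U=11, R=8; 1 of them equals 8 — OK.
[5] S + W = 12 + 13 = 25; 25 > 23, bound 23 not met — violated.
[6] 18 / 2 = 9, so 2 divides 18 — OK.
[7] W = 13 > 11, so we need U ≤ 11; U = 11 ≤ 11 — OK.
[8] 13 mod 5 = 3 — OK.

Constraint 5 does not hold.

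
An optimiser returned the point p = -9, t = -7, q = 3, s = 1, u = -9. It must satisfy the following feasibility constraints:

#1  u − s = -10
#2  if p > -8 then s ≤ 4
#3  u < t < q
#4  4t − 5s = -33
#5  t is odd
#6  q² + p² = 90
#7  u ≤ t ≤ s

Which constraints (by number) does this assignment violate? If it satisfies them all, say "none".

None — every constraint holds.

#1 u − s = -9 − 1 = -10 — holds.
#2 p = -9, not > -8; antecedent false, conditional vacuously true — holds.
#3 values -9 < -7 < 3 — holds.
#4 4t − 5s = 4(-7) − 5(1) = -33 — holds.
#5 t = -7 is odd — holds.
#6 q² + p² = 3² + (-9)² = 9 + 81 = 90 — holds.
#7 values -9 ≤ -7 ≤ 1 — holds.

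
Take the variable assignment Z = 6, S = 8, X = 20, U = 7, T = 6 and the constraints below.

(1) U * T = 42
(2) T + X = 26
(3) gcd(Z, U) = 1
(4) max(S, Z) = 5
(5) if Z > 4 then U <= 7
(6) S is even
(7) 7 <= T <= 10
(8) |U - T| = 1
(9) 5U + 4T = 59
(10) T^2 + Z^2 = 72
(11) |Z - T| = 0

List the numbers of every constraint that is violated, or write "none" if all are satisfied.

(1) U * T = 7 * 6 = 42 — holds.
(2) T + X = 6 + 20 = 26 — holds.
(3) gcd(6, 7) = 1 — holds.
(4) max(8, 6) = 8, not 5 — does not hold.
(5) Z = 6 > 4, so we need U ≤ 7; U = 7 ≤ 7 — holds.
(6) S = 8 is even — holds.
(7) T = 6 is outside [7, 10] — does not hold.
(8) |7 - 6| = 1 — holds.
(9) 5U + 4T = 5(7) + 4(6) = 59 — holds.
(10) T^2 + Z^2 = 6^2 + 6^2 = 36 + 36 = 72 — holds.
(11) |6 - 6| = 0 — holds.

Constraints 4 and 7 are violated.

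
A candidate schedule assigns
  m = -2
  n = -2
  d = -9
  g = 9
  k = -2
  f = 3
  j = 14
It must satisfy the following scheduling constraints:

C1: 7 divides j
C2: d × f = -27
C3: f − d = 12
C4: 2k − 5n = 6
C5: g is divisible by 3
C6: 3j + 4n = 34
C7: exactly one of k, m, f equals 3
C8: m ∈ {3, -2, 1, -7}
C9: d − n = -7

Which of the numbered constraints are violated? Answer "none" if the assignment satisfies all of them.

C1: 14 / 7 = 2, so 7 divides 14  ✔
C2: d × f = -9 × 3 = -27  ✔
C3: f − d = 3 − (-9) = 12  ✔
C4: 2k − 5n = 2(-2) − 5(-2) = 6  ✔
C5: 9 / 3 = 3, so 3 divides 9  ✔
C6: 3j + 4n = 3(14) + 4(-2) = 34  ✔
C7: k=-2, m=-2, f=3; 1 of them equals 3  ✔
C8: m = -2 is in {3, -2, 1, -7}  ✔
C9: d − n = -9 − (-2) = -7  ✔

No violations.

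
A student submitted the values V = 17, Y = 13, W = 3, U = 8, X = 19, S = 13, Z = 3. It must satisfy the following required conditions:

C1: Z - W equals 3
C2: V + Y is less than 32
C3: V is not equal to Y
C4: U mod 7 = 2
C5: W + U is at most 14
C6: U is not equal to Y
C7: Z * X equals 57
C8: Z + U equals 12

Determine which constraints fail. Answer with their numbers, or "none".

C1: Z - W = 3 - 3 = 0, not 3  ✘
C2: V + Y = 17 + 13 = 30; 30 < 32  ✔
C3: V = 17, Y = 13; distinct  ✔
C4: 8 mod 7 = 1, not 2  ✘
C5: W + U = 3 + 8 = 11; 11 ≤ 14  ✔
C6: U = 8, Y = 13; distinct  ✔
C7: Z * X = 3 * 19 = 57  ✔
C8: Z + U = 3 + 8 = 11, not 12  ✘

The assignment fails constraints 1, 4, 8.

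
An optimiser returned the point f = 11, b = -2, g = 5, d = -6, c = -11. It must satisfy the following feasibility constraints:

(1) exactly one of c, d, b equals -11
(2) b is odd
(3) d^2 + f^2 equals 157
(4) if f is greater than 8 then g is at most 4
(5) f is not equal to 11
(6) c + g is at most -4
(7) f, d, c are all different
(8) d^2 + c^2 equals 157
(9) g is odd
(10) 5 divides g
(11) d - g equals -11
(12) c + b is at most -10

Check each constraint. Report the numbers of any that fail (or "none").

(1) c=-11, d=-6, b=-2; 1 of them equals -11 — OK.
(2) b = -2 is even — violated.
(3) d^2 + f^2 = (-6)^2 + 11^2 = 36 + 121 = 157 — OK.
(4) f = 11 > 8, so we need g ≤ 4; but g = 5 > 4 — violated.
(5) f = 11, but 11 is required to differ — violated.
(6) c + g = -11 + 5 = -6; -6 ≤ -4 — OK.
(7) values 11, -6, -11 are pairwise distinct — OK.
(8) d^2 + c^2 = (-6)^2 + (-11)^2 = 36 + 121 = 157 — OK.
(9) g = 5 is odd — OK.
(10) 5 / 5 = 1, so 5 divides 5 — OK.
(11) d - g = -6 - 5 = -11 — OK.
(12) c + b = -11 + (-2) = -13; -13 ≤ -10 — OK.

Constraints 2, 4, 5 do not hold.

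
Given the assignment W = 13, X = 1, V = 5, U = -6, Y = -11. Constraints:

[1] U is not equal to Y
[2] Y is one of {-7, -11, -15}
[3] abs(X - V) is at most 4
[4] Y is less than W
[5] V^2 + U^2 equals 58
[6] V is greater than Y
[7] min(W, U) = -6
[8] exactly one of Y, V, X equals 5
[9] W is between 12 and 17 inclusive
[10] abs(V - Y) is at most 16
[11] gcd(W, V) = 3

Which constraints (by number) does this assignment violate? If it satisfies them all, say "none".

The assignment fails constraints 5 and 11.

[1] U = -6, Y = -11; distinct — OK.
[2] Y = -11 is in {-7, -11, -15} — OK.
[3] abs(1 - 5) = 4; 4 ≤ 4 — OK.
[4] Y = -11, W = 13; -11 < 13 — OK.
[5] V^2 + U^2 = 5^2 + (-6)^2 = 25 + 36 = 61, not 58 — violated.
[6] V = 5, Y = -11; 5 > -11 — OK.
[7] min(13, -6) = -6 — OK.
[8] Y=-11, V=5, X=1; 1 of them equals 5 — OK.
[9] W = 13 lies in [12, 17] — OK.
[10] abs(5 - (-11)) = 16; 16 ≤ 16 — OK.
[11] gcd(13, 5) = 1, not 3 — violated.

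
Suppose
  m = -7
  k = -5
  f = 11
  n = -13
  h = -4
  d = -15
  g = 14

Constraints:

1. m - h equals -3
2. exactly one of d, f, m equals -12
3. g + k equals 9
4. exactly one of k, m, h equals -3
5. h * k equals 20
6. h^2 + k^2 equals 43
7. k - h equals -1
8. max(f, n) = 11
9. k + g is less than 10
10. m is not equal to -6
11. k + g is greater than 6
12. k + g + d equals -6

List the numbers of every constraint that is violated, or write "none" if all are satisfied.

1. m - h = -7 - (-4) = -3 — holds.
2. d=-15, f=11, m=-7; 0 of them equal -12, not exactly one — does not hold.
3. g + k = 14 + (-5) = 9 — holds.
4. k=-5, m=-7, h=-4; 0 of them equal -3, not exactly one — does not hold.
5. h * k = -4 * (-5) = 20 — holds.
6. h^2 + k^2 = (-4)^2 + (-5)^2 = 16 + 25 = 41, not 43 — does not hold.
7. k - h = -5 - (-4) = -1 — holds.
8. max(11, -13) = 11 — holds.
9. k + g = -5 + 14 = 9; 9 < 10 — holds.
10. m = -7, and -7 ≠ -6 — holds.
11. k + g = -5 + 14 = 9; 9 > 6 — holds.
12. k + g + d = -5 + 14 + (-15) = -6 — holds.

Violated: 2, 4, and 6.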